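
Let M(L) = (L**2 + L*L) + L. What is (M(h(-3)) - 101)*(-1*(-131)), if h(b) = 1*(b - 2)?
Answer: -7336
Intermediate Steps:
h(b) = -2 + b (h(b) = 1*(-2 + b) = -2 + b)
M(L) = L + 2*L**2 (M(L) = (L**2 + L**2) + L = 2*L**2 + L = L + 2*L**2)
(M(h(-3)) - 101)*(-1*(-131)) = ((-2 - 3)*(1 + 2*(-2 - 3)) - 101)*(-1*(-131)) = (-5*(1 + 2*(-5)) - 101)*131 = (-5*(1 - 10) - 101)*131 = (-5*(-9) - 101)*131 = (45 - 101)*131 = -56*131 = -7336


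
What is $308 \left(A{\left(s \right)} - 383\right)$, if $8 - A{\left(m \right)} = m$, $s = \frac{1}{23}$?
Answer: $- \frac{2656808}{23} \approx -1.1551 \cdot 10^{5}$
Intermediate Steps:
$s = \frac{1}{23} \approx 0.043478$
$A{\left(m \right)} = 8 - m$
$308 \left(A{\left(s \right)} - 383\right) = 308 \left(\left(8 - \frac{1}{23}\right) - 383\right) = 308 \left(\frac{183}{23} - 383\right) = 308 \left(- \frac{8626}{23}\right) = - \frac{2656808}{23}$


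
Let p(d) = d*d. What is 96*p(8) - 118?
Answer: 6026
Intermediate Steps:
p(d) = d²
96*p(8) - 118 = 96*8² - 118 = 96*64 - 118 = 6144 - 118 = 6026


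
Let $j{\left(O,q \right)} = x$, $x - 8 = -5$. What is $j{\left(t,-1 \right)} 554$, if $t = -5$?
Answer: $1662$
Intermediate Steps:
$x = 3$ ($x = 8 - 5 = 3$)
$j{\left(O,q \right)} = 3$
$j{\left(t,-1 \right)} 554 = 3 \cdot 554 = 1662$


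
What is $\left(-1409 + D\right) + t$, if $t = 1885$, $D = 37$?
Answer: $513$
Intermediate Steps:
$\left(-1409 + D\right) + t = \left(-1409 + 37\right) + 1885 = -1372 + 1885 = 513$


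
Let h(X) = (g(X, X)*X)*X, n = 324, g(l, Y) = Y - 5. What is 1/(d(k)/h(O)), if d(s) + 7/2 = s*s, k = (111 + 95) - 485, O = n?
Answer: 66974688/155675 ≈ 430.22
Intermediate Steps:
g(l, Y) = -5 + Y
O = 324
h(X) = X**2*(-5 + X) (h(X) = ((-5 + X)*X)*X = (X*(-5 + X))*X = X**2*(-5 + X))
k = -279 (k = 206 - 485 = -279)
d(s) = -7/2 + s**2 (d(s) = -7/2 + s*s = -7/2 + s**2)
1/(d(k)/h(O)) = 1/((-7/2 + (-279)**2)/((324**2*(-5 + 324)))) = 1/((-7/2 + 77841)/((104976*319))) = 1/((155675/2)/33487344) = 1/((155675/2)*(1/33487344)) = 1/(155675/66974688) = 66974688/155675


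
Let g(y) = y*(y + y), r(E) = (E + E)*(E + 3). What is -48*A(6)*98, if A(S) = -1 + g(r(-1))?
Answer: -145824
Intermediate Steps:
r(E) = 2*E*(3 + E) (r(E) = (2*E)*(3 + E) = 2*E*(3 + E))
g(y) = 2*y**2 (g(y) = y*(2*y) = 2*y**2)
A(S) = 31 (A(S) = -1 + 2*(2*(-1)*(3 - 1))**2 = -1 + 2*(2*(-1)*2)**2 = -1 + 2*(-4)**2 = -1 + 2*16 = -1 + 32 = 31)
-48*A(6)*98 = -48*31*98 = -1488*98 = -145824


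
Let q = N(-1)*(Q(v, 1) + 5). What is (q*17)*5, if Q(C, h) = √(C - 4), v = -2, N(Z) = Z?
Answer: -425 - 85*I*√6 ≈ -425.0 - 208.21*I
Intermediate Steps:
Q(C, h) = √(-4 + C)
q = -5 - I*√6 (q = -(√(-4 - 2) + 5) = -(√(-6) + 5) = -(I*√6 + 5) = -(5 + I*√6) = -5 - I*√6 ≈ -5.0 - 2.4495*I)
(q*17)*5 = ((-5 - I*√6)*17)*5 = (-85 - 17*I*√6)*5 = -425 - 85*I*√6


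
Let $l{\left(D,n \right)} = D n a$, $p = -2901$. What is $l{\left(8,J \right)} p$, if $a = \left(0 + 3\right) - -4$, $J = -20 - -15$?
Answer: $812280$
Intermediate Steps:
$J = -5$ ($J = -20 + 15 = -5$)
$a = 7$ ($a = 3 + 4 = 7$)
$l{\left(D,n \right)} = 7 D n$ ($l{\left(D,n \right)} = D n 7 = 7 D n$)
$l{\left(8,J \right)} p = 7 \cdot 8 \left(-5\right) \left(-2901\right) = \left(-280\right) \left(-2901\right) = 812280$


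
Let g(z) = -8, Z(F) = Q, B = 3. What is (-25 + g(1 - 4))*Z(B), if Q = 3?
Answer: -99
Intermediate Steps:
Z(F) = 3
(-25 + g(1 - 4))*Z(B) = (-25 - 8)*3 = -33*3 = -99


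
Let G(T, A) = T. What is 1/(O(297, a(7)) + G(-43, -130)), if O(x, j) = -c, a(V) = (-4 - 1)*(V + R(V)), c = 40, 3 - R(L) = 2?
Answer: -1/83 ≈ -0.012048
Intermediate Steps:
R(L) = 1 (R(L) = 3 - 1*2 = 3 - 2 = 1)
a(V) = -5 - 5*V (a(V) = (-4 - 1)*(V + 1) = -5*(1 + V) = -5 - 5*V)
O(x, j) = -40 (O(x, j) = -1*40 = -40)
1/(O(297, a(7)) + G(-43, -130)) = 1/(-40 - 43) = 1/(-83) = -1/83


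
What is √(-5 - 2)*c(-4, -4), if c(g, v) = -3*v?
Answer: 12*I*√7 ≈ 31.749*I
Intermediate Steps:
√(-5 - 2)*c(-4, -4) = √(-5 - 2)*(-3*(-4)) = √(-7)*12 = (I*√7)*12 = 12*I*√7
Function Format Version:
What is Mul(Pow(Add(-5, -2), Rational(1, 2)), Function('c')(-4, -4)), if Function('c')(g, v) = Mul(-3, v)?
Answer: Mul(12, I, Pow(7, Rational(1, 2))) ≈ Mul(31.749, I)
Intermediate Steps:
Mul(Pow(Add(-5, -2), Rational(1, 2)), Function('c')(-4, -4)) = Mul(Pow(Add(-5, -2), Rational(1, 2)), Mul(-3, -4)) = Mul(Pow(-7, Rational(1, 2)), 12) = Mul(Mul(I, Pow(7, Rational(1, 2))), 12) = Mul(12, I, Pow(7, Rational(1, 2)))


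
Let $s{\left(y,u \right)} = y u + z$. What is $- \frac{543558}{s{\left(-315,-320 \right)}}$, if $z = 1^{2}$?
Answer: $- \frac{543558}{100801} \approx -5.3924$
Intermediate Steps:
$z = 1$
$s{\left(y,u \right)} = 1 + u y$ ($s{\left(y,u \right)} = y u + 1 = u y + 1 = 1 + u y$)
$- \frac{543558}{s{\left(-315,-320 \right)}} = - \frac{543558}{1 - -100800} = - \frac{543558}{1 + 100800} = - \frac{543558}{100801}$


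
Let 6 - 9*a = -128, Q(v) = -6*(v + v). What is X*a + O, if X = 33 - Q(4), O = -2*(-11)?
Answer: 1228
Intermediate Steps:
Q(v) = -12*v
O = 22
a = 134/9 (a = ⅔ - ⅑*(-128) = ⅔ + 128/9 = 134/9 ≈ 14.889)
X = 81 (X = 33 - (-12)*4 = 33 - 1*(-48) = 33 + 48 = 81)
X*a + O = 81*(134/9) + 22 = 1206 + 22 = 1228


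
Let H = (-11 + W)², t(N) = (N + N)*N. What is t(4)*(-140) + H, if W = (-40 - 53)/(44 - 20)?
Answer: -272559/64 ≈ -4258.7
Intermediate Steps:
t(N) = 2*N² (t(N) = (2*N)*N = 2*N²)
W = -31/8 (W = -93/24 = -93*1/24 = -31/8 ≈ -3.8750)
H = 14161/64 (H = (-11 - 31/8)² = (-119/8)² = 14161/64 ≈ 221.27)
t(4)*(-140) + H = (2*4²)*(-140) + 14161/64 = (2*16)*(-140) + 14161/64 = 32*(-140) + 14161/64 = -4480 + 14161/64 = -272559/64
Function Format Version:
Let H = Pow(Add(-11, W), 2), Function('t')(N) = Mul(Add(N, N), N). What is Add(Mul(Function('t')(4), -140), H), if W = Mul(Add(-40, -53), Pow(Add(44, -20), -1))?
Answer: Rational(-272559, 64) ≈ -4258.7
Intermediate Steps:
Function('t')(N) = Mul(2, Pow(N, 2)) (Function('t')(N) = Mul(Mul(2, N), N) = Mul(2, Pow(N, 2)))
W = Rational(-31, 8) (W = Mul(-93, Pow(24, -1)) = Mul(-93, Rational(1, 24)) = Rational(-31, 8) ≈ -3.8750)
H = Rational(14161, 64) (H = Pow(Add(-11, Rational(-31, 8)), 2) = Pow(Rational(-119, 8), 2) = Rational(14161, 64) ≈ 221.27)
Add(Mul(Function('t')(4), -140), H) = Add(Mul(Mul(2, Pow(4, 2)), -140), Rational(14161, 64)) = Add(Mul(Mul(2, 16), -140), Rational(14161, 64)) = Add(Mul(32, -140), Rational(14161, 64)) = Add(-4480, Rational(14161, 64)) = Rational(-272559, 64)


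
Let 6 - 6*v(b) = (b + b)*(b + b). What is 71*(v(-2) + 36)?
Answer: 7313/3 ≈ 2437.7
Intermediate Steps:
v(b) = 1 - 2*b²/3 (v(b) = 1 - (b + b)*(b + b)/6 = 1 - 2*b*2*b/6 = 1 - 2*b²/3)
71*(v(-2) + 36) = 71*((1 - ⅔*(-2)²) + 36) = 71*((1 - ⅔*4) + 36) = 71*((1 - 8/3) + 36) = 71*(-5/3 + 36) = 71*(103/3) = 7313/3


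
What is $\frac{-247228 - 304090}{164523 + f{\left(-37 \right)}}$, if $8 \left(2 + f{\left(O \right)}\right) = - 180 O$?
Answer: $- \frac{1102636}{330707} \approx -3.3342$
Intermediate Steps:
$f{\left(O \right)} = -2 - \frac{45 O}{2}$ ($f{\left(O \right)} = -2 + \frac{\left(-180\right) O}{8} = -2 - \frac{45 O}{2}$)
$\frac{-247228 - 304090}{164523 + f{\left(-37 \right)}} = \frac{-247228 - 304090}{164523 - - \frac{1661}{2}} = - \frac{551318}{164523 + \left(-2 + \frac{1665}{2}\right)} = - \frac{551318}{164523 + \frac{1661}{2}} = - \frac{551318}{\frac{330707}{2}} = \left(-551318\right) \frac{2}{330707} = - \frac{1102636}{330707}$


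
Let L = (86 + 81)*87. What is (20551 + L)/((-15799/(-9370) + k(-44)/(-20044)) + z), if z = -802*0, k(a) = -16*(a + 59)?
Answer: 1647113695600/79730989 ≈ 20658.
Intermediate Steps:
k(a) = -944 - 16*a (k(a) = -16*(59 + a) = -944 - 16*a)
z = 0
L = 14529 (L = 167*87 = 14529)
(20551 + L)/((-15799/(-9370) + k(-44)/(-20044)) + z) = (20551 + 14529)/((-15799/(-9370) + (-944 - 16*(-44))/(-20044)) + 0) = 35080/((-15799*(-1/9370) + (-944 + 704)*(-1/20044)) + 0) = 35080/((15799/9370 - 240*(-1/20044)) + 0) = 35080/((15799/9370 + 60/5011) + 0) = 35080/(79730989/46953070 + 0) = 35080/(79730989/46953070) = 35080*(46953070/79730989) = 1647113695600/79730989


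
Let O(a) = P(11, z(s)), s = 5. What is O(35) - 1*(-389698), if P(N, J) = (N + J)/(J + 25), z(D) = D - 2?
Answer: 779397/2 ≈ 3.8970e+5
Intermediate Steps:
z(D) = -2 + D
P(N, J) = (J + N)/(25 + J)
O(a) = ½ (O(a) = ((-2 + 5) + 11)/(25 + (-2 + 5)) = (3 + 11)/(25 + 3) = 14/28 = (1/28)*14 = ½)
O(35) - 1*(-389698) = ½ - 1*(-389698) = ½ + 389698 = 779397/2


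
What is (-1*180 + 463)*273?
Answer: 77259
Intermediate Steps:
(-1*180 + 463)*273 = (-180 + 463)*273 = 283*273 = 77259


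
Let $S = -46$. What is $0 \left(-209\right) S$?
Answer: $0$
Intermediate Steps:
$0 \left(-209\right) S = 0 \left(-209\right) \left(-46\right) = 0 \left(-46\right) = 0$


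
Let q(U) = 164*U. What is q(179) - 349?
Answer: 29007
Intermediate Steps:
q(179) - 349 = 164*179 - 349 = 29356 - 349 = 29007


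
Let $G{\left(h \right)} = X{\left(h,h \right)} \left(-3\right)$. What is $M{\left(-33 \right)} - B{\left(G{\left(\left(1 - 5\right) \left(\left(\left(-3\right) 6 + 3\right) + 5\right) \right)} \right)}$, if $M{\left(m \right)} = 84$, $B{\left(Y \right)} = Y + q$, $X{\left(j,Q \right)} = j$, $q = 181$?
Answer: $23$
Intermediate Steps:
$G{\left(h \right)} = - 3 h$ ($G{\left(h \right)} = h \left(-3\right) = - 3 h$)
$B{\left(Y \right)} = 181 + Y$ ($B{\left(Y \right)} = Y + 181 = 181 + Y$)
$M{\left(-33 \right)} - B{\left(G{\left(\left(1 - 5\right) \left(\left(\left(-3\right) 6 + 3\right) + 5\right) \right)} \right)} = 84 - \left(181 - 3 \left(1 - 5\right) \left(\left(\left(-3\right) 6 + 3\right) + 5\right)\right) = 84 - \left(181 - 3 \left(- 4 \left(\left(-18 + 3\right) + 5\right)\right)\right) = 84 - \left(181 - 3 \left(- 4 \left(-15 + 5\right)\right)\right) = 84 - \left(181 - 3 \left(\left(-4\right) \left(-10\right)\right)\right) = 84 - \left(181 - 120\right) = 84 - 61 = 23$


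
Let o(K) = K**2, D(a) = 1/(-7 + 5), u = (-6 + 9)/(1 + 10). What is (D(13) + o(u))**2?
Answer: 10609/58564 ≈ 0.18115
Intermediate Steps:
u = 3/11 ≈ 0.27273
D(a) = -1/2 (D(a) = 1/(-2) = -1/2)
(D(13) + o(u))**2 = (-1/2 + (3/11)**2)**2 = (-1/2 + 9/121)**2 = (-103/242)**2 = 10609/58564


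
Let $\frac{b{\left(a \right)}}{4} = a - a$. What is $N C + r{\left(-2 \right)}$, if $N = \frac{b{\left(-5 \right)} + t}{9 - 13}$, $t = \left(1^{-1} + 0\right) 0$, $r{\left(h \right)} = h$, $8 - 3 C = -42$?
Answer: $-2$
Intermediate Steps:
$C = \frac{50}{3}$ ($C = \frac{8}{3} - -14 = \frac{8}{3} + 14 = \frac{50}{3} \approx 16.667$)
$b{\left(a \right)} = 0$ ($b{\left(a \right)} = 4 \left(a - a\right) = 4 \cdot 0 = 0$)
$t = 0$ ($t = \left(1 + 0\right) 0 = 1 \cdot 0 = 0$)
$N = 0$ ($N = \frac{0 + 0}{9 - 13} = \frac{0}{-4} = 0 \left(- \frac{1}{4}\right) = 0$)
$N C + r{\left(-2 \right)} = 0 \cdot \frac{50}{3} - 2 = 0 - 2 = -2$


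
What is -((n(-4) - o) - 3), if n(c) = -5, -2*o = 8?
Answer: 4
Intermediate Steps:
o = -4 (o = -½*8 = -4)
-((n(-4) - o) - 3) = -((-5 - 1*(-4)) - 3) = -((-5 + 4) - 3) = -(-1 - 3) = -1*(-4) = 4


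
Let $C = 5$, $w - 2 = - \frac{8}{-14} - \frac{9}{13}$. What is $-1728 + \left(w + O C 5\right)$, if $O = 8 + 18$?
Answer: $- \frac{97927}{91} \approx -1076.1$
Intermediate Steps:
$w = \frac{171}{91}$ ($w = 2 - \left(- \frac{4}{7} + \frac{9}{13}\right) = 2 - \frac{11}{91} = \frac{171}{91} \approx 1.8791$)
$O = 26$
$-1728 + \left(w + O C 5\right) = -1728 + \left(\frac{171}{91} + 26 \cdot 5 \cdot 5\right) = -1728 + \left(\frac{171}{91} + 26 \cdot 25\right) = -1728 + \left(\frac{171}{91} + 650\right) = -1728 + \frac{59321}{91} = - \frac{97927}{91}$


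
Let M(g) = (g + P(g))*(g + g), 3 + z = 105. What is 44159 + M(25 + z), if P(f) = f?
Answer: 108675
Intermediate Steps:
z = 102 (z = -3 + 105 = 102)
M(g) = 4*g² (M(g) = (g + g)*(g + g) = (2*g)*(2*g) = 4*g²)
44159 + M(25 + z) = 44159 + 4*(25 + 102)² = 44159 + 4*127² = 44159 + 4*16129 = 44159 + 64516 = 108675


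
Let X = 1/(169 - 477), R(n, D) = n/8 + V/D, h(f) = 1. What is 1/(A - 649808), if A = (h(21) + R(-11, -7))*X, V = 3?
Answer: -17248/11207888339 ≈ -1.5389e-6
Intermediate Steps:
R(n, D) = 3/D + n/8 (R(n, D) = n/8 + 3/D = 3/D + n/8)
X = -1/308 (X = 1/(-308) = -1/308 ≈ -0.0032468)
A = 45/17248 (A = (1 + (3/(-7) + (1/8)*(-11)))*(-1/308) = (1 + (3*(-1/7) - 11/8))*(-1/308) = (1 + (-3/7 - 11/8))*(-1/308) = (1 - 101/56)*(-1/308) = -45/56*(-1/308) = 45/17248 ≈ 0.0026090)
1/(A - 649808) = 1/(45/17248 - 649808) = 1/(-11207888339/17248) = -17248/11207888339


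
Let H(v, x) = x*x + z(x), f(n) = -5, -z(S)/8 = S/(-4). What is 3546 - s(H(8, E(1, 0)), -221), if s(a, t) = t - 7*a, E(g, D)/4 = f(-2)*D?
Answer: 3767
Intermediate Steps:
z(S) = 2*S (z(S) = -8*S/(-4) = -8*S*(-1)/4 = -(-2)*S = 2*S)
E(g, D) = -20*D (E(g, D) = 4*(-5*D) = -20*D)
H(v, x) = x² + 2*x (H(v, x) = x*x + 2*x = x² + 2*x)
3546 - s(H(8, E(1, 0)), -221) = 3546 - (-221 - 7*(-20*0)*(2 - 20*0)) = 3546 - (-221 - 0*(2 + 0)) = 3546 - (-221 - 0*2) = 3546 - (-221 - 7*0) = 3546 - (-221 + 0) = 3546 - 1*(-221) = 3546 + 221 = 3767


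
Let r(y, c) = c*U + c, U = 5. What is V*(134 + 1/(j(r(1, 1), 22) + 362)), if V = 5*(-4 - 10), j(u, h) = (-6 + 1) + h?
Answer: -3555090/379 ≈ -9380.2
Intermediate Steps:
r(y, c) = 6*c (r(y, c) = c*5 + c = 5*c + c = 6*c)
j(u, h) = -5 + h
V = -70 (V = 5*(-14) = -70)
V*(134 + 1/(j(r(1, 1), 22) + 362)) = -70*(134 + 1/((-5 + 22) + 362)) = -70*(134 + 1/(17 + 362)) = -70*(134 + 1/379) = -70*50787/379 = -3555090/379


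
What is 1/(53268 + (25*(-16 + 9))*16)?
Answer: 1/50468 ≈ 1.9815e-5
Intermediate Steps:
1/(53268 + (25*(-16 + 9))*16) = 1/(53268 + (25*(-7))*16) = 1/(53268 - 175*16) = 1/(53268 - 2800) = 1/50468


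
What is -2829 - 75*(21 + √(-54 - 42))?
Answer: -4404 - 300*I*√6 ≈ -4404.0 - 734.85*I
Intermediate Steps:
-2829 - 75*(21 + √(-54 - 42)) = -2829 - 75*(21 + √(-96)) = -2829 - 75*(21 + 4*I*√6) = -2829 + (-1575 - 300*I*√6) = -4404 - 300*I*√6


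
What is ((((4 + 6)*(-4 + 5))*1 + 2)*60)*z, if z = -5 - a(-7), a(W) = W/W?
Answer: -4320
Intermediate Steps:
a(W) = 1
z = -6 (z = -5 - 1*1 = -5 - 1 = -6)
((((4 + 6)*(-4 + 5))*1 + 2)*60)*z = ((((4 + 6)*(-4 + 5))*1 + 2)*60)*(-6) = (((10*1)*1 + 2)*60)*(-6) = ((10*1 + 2)*60)*(-6) = ((10 + 2)*60)*(-6) = (12*60)*(-6) = 720*(-6) = -4320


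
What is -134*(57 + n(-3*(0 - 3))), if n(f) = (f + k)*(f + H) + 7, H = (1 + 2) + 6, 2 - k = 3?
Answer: -27872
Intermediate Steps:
k = -1 (k = 2 - 1*3 = 2 - 3 = -1)
H = 9 (H = 3 + 6 = 9)
n(f) = 7 + (-1 + f)*(9 + f) (n(f) = (f - 1)*(f + 9) + 7 = (-1 + f)*(9 + f) + 7 = 7 + (-1 + f)*(9 + f))
-134*(57 + n(-3*(0 - 3))) = -134*(57 + (-2 + (-3*(0 - 3))² + 8*(-3*(0 - 3)))) = -134*(57 + (-2 + (-3*(-3))² + 8*(-3*(-3)))) = -134*(57 + (-2 + 9² + 8*9)) = -134*(57 + (-2 + 81 + 72)) = -134*(57 + 151) = -134*208 = -27872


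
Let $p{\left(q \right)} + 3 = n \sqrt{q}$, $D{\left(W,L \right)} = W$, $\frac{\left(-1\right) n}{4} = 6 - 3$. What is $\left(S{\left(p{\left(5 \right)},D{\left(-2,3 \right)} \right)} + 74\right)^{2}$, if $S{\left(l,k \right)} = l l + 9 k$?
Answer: $642145 + 113040 \sqrt{5} \approx 8.9491 \cdot 10^{5}$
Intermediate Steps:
$n = -12$ ($n = - 4 \left(6 - 3\right) = \left(-4\right) 3 = -12$)
$p{\left(q \right)} = -3 - 12 \sqrt{q}$
$S{\left(l,k \right)} = l^{2} + 9 k$
$\left(S{\left(p{\left(5 \right)},D{\left(-2,3 \right)} \right)} + 74\right)^{2} = \left(\left(\left(-3 - 12 \sqrt{5}\right)^{2} + 9 \left(-2\right)\right) + 74\right)^{2} = \left(\left(\left(-3 - 12 \sqrt{5}\right)^{2} - 18\right) + 74\right)^{2} = \left(\left(-18 + \left(-3 - 12 \sqrt{5}\right)^{2}\right) + 74\right)^{2} = \left(56 + \left(-3 - 12 \sqrt{5}\right)^{2}\right)^{2}$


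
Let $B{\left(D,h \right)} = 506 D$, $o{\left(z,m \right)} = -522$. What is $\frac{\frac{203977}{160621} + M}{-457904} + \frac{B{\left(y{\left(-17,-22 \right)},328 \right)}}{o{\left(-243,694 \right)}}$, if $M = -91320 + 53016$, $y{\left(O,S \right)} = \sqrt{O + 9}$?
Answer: $\frac{6152222807}{73548998384} - \frac{506 i \sqrt{2}}{261} \approx 0.083648 - 2.7417 i$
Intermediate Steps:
$y{\left(O,S \right)} = \sqrt{9 + O}$
$M = -38304$
$\frac{\frac{203977}{160621} + M}{-457904} + \frac{B{\left(y{\left(-17,-22 \right)},328 \right)}}{o{\left(-243,694 \right)}} = \frac{\frac{203977}{160621} - 38304}{-457904} + \frac{506 \sqrt{9 - 17}}{-522} = \left(203977 \cdot \frac{1}{160621} - 38304\right) \left(- \frac{1}{457904}\right) + 506 \sqrt{-8} \left(- \frac{1}{522}\right) = \left(\frac{203977}{160621} - 38304\right) \left(- \frac{1}{457904}\right) + 506 \cdot 2 i \sqrt{2} \left(- \frac{1}{522}\right) = \left(- \frac{6152222807}{160621}\right) \left(- \frac{1}{457904}\right) + 1012 i \sqrt{2} \left(- \frac{1}{522}\right) = \frac{6152222807}{73548998384} - \frac{506 i \sqrt{2}}{261}$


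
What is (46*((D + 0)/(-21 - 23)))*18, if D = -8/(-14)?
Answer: -828/77 ≈ -10.753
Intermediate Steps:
D = 4/7 (D = -8*(-1/14) = 4/7 ≈ 0.57143)
(46*((D + 0)/(-21 - 23)))*18 = (46*((4/7 + 0)/(-21 - 23)))*18 = (46*((4/7)/(-44)))*18 = (46*((4/7)*(-1/44)))*18 = (46*(-1/77))*18 = -46/77*18 = -828/77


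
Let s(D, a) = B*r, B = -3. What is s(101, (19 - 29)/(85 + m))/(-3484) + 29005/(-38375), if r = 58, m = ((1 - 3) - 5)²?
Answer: -9437617/13369850 ≈ -0.70589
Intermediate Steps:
m = 49 (m = (-2 - 5)² = (-7)² = 49)
s(D, a) = -174 (s(D, a) = -3*58 = -174)
s(101, (19 - 29)/(85 + m))/(-3484) + 29005/(-38375) = -174/(-3484) + 29005/(-38375) = -174*(-1/3484) + 29005*(-1/38375) = 87/1742 - 5801/7675 = -9437617/13369850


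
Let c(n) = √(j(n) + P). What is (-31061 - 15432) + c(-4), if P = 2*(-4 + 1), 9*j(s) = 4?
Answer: -46493 + 5*I*√2/3 ≈ -46493.0 + 2.357*I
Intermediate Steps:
j(s) = 4/9 (j(s) = (⅑)*4 = 4/9)
P = -6 (P = 2*(-3) = -6)
c(n) = 5*I*√2/3 (c(n) = √(4/9 - 6) = √(-50/9) = 5*I*√2/3)
(-31061 - 15432) + c(-4) = (-31061 - 15432) + 5*I*√2/3 = -46493 + 5*I*√2/3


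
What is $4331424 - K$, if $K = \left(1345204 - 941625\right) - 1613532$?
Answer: $5541377$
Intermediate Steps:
$K = -1209953$ ($K = 403579 - 1613532 = -1209953$)
$4331424 - K = 4331424 - -1209953 = 4331424 + 1209953 = 5541377$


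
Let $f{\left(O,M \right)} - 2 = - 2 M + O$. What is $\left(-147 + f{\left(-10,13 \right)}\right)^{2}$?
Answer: $32761$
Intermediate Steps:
$f{\left(O,M \right)} = 2 + O - 2 M$ ($f{\left(O,M \right)} = 2 - \left(- O + 2 M\right) = 2 + O - 2 M$)
$\left(-147 + f{\left(-10,13 \right)}\right)^{2} = \left(-147 - 34\right)^{2} = \left(-181\right)^{2} = 32761$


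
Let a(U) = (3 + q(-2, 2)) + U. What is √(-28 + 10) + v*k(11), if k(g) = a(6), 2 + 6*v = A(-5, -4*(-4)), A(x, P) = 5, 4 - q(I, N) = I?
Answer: 15/2 + 3*I*√2 ≈ 7.5 + 4.2426*I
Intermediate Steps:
q(I, N) = 4 - I
v = ½ (v = -⅓ + (⅙)*5 = -⅓ + ⅚ = ½ ≈ 0.50000)
a(U) = 9 + U (a(U) = (3 + (4 - 1*(-2))) + U = (3 + (4 + 2)) + U = (3 + 6) + U = 9 + U)
k(g) = 15 (k(g) = 9 + 6 = 15)
√(-28 + 10) + v*k(11) = √(-28 + 10) + (½)*15 = √(-18) + 15/2 = 3*I*√2 + 15/2 = 15/2 + 3*I*√2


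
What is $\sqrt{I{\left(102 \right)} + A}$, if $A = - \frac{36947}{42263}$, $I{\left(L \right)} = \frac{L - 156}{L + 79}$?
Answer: $\frac{11 i \sqrt{567057420787}}{7649603} \approx 1.0828 i$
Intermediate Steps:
$I{\left(L \right)} = \frac{-156 + L}{79 + L}$
$A = - \frac{36947}{42263}$ ($A = \left(-36947\right) \frac{1}{42263} = - \frac{36947}{42263} \approx -0.87422$)
$\sqrt{I{\left(102 \right)} + A} = \sqrt{\frac{-156 + 102}{79 + 102} - \frac{36947}{42263}} = \sqrt{\frac{1}{181} \left(-54\right) - \frac{36947}{42263}} = \sqrt{- \frac{54}{181} - \frac{36947}{42263}} = \sqrt{- \frac{8969609}{7649603}} = \frac{11 i \sqrt{567057420787}}{7649603}$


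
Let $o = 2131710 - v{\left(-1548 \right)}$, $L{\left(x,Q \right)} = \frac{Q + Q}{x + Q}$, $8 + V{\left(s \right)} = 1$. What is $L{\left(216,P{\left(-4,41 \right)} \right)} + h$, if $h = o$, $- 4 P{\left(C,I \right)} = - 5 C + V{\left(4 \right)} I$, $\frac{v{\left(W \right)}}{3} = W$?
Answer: $\frac{805405636}{377} \approx 2.1364 \cdot 10^{6}$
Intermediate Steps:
$V{\left(s \right)} = -7$ ($V{\left(s \right)} = -8 + 1 = -7$)
$v{\left(W \right)} = 3 W$
$P{\left(C,I \right)} = \frac{5 C}{4} + \frac{7 I}{4}$ ($P{\left(C,I \right)} = - \frac{- 5 C - 7 I}{4} = - \frac{- 7 I - 5 C}{4} = \frac{5 C}{4} + \frac{7 I}{4}$)
$L{\left(x,Q \right)} = \frac{2 Q}{Q + x}$
$o = 2136354$ ($o = 2131710 - 3 \left(-1548\right) = 2131710 - -4644 = 2131710 + 4644 = 2136354$)
$h = 2136354$
$L{\left(216,P{\left(-4,41 \right)} \right)} + h = \frac{2 \left(\frac{5}{4} \left(-4\right) + \frac{7}{4} \cdot 41\right)}{\left(\frac{5}{4} \left(-4\right) + \frac{7}{4} \cdot 41\right) + 216} + 2136354 = \frac{2 \left(-5 + \frac{287}{4}\right)}{\left(-5 + \frac{287}{4}\right) + 216} + 2136354 = 2 \cdot \frac{267}{4} \frac{1}{\frac{267}{4} + 216} + 2136354 = 2 \cdot \frac{267}{4} \frac{1}{\frac{1131}{4}} + 2136354 = 2 \cdot \frac{267}{4} \cdot \frac{4}{1131} + 2136354 = \frac{178}{377} + 2136354 = \frac{805405636}{377}$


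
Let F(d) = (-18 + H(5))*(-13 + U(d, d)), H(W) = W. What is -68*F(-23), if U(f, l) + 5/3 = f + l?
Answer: -160888/3 ≈ -53629.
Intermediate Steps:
U(f, l) = -5/3 + f + l (U(f, l) = -5/3 + (f + l) = -5/3 + f + l)
F(d) = 572/3 - 26*d (F(d) = (-18 + 5)*(-13 + (-5/3 + d + d)) = -13*(-13 + (-5/3 + 2*d)) = -13*(-44/3 + 2*d) = 572/3 - 26*d)
-68*F(-23) = -68*(572/3 - 26*(-23)) = -68*(572/3 + 598) = -68*2366/3 = -160888/3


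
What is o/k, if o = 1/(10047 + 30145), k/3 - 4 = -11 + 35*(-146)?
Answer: -1/616987392 ≈ -1.6208e-9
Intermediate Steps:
k = -15351 (k = 12 + 3*(-11 + 35*(-146)) = 12 + 3*(-11 - 5110) = 12 + 3*(-5121) = 12 - 15363 = -15351)
o = 1/40192 ≈ 2.4881e-5
o/k = (1/40192)/(-15351) = (1/40192)*(-1/15351) = -1/616987392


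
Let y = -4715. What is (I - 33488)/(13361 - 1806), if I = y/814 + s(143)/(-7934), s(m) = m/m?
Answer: -54078039078/18656344795 ≈ -2.8986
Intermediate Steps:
s(m) = 1
I = -9352406/1614569 (I = -4715/814 + 1/(-7934) = -4715*1/814 + 1*(-1/7934) = -4715/814 - 1/7934 = -9352406/1614569 ≈ -5.7925)
(I - 33488)/(13361 - 1806) = (-9352406/1614569 - 33488)/(13361 - 1806) = -54078039078/1614569/11555 = -54078039078/1614569*1/11555 = -54078039078/18656344795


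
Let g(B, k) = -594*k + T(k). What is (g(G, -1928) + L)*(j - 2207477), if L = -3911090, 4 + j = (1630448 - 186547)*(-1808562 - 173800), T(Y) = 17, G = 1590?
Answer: 7916768149892156763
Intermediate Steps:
g(B, k) = 17 - 594*k (g(B, k) = -594*k + 17 = 17 - 594*k)
j = -2862334474166 (j = -4 + (1630448 - 186547)*(-1808562 - 173800) = -4 + 1443901*(-1982362) = -4 - 2862334474162 = -2862334474166)
(g(G, -1928) + L)*(j - 2207477) = ((17 - 594*(-1928)) - 3911090)*(-2862334474166 - 2207477) = ((17 + 1145232) - 3911090)*(-2862336681643) = (1145249 - 3911090)*(-2862336681643) = -2765841*(-2862336681643) = 7916768149892156763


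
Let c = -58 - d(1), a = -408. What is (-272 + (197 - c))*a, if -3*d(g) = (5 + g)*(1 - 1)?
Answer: 6936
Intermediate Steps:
d(g) = 0 (d(g) = -(5 + g)*(1 - 1)/3 = -(5 + g)*0/3 = -⅓*0 = 0)
c = -58 (c = -58 - 1*0 = -58 + 0 = -58)
(-272 + (197 - c))*a = (-272 + (197 - 1*(-58)))*(-408) = (-272 + (197 + 58))*(-408) = (-272 + 255)*(-408) = -17*(-408) = 6936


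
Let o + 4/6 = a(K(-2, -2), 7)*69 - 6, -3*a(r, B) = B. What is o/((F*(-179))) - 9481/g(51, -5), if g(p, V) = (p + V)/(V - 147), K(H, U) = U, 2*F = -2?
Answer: 386927003/12351 ≈ 31328.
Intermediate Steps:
F = -1 (F = (½)*(-2) = -1)
a(r, B) = -B/3
g(p, V) = (V + p)/(-147 + V)
o = -503/3 (o = -⅔ + (-⅓*7*69 - 6) = -⅔ + (-7/3*69 - 6) = -⅔ + (-161 - 6) = -⅔ - 167 = -503/3 ≈ -167.67)
o/((F*(-179))) - 9481/g(51, -5) = -503/(3*((-1*(-179)))) - 9481*(-147 - 5)/(-5 + 51) = -503/3/179 - 9481/(46/(-152)) = -503/3*1/179 - 9481/((-1/152*46)) = -503/537 - 9481/(-23/76) = -503/537 - 9481*(-76/23) = -503/537 + 720556/23 = 386927003/12351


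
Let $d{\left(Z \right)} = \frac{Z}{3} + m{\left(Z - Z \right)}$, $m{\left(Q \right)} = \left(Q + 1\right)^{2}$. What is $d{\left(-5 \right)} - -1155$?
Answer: $\frac{3463}{3} \approx 1154.3$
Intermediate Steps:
$m{\left(Q \right)} = \left(1 + Q\right)^{2}$
$d{\left(Z \right)} = 1 + \frac{Z}{3}$ ($d{\left(Z \right)} = \frac{Z}{3} + \left(1 + \left(Z - Z\right)\right)^{2} = Z \frac{1}{3} + \left(1 + 0\right)^{2} = \frac{Z}{3} + 1^{2} = \frac{Z}{3} + 1 = 1 + \frac{Z}{3}$)
$d{\left(-5 \right)} - -1155 = \left(1 + \frac{1}{3} \left(-5\right)\right) - -1155 = \left(1 - \frac{5}{3}\right) + 1155 = - \frac{2}{3} + 1155 = \frac{3463}{3}$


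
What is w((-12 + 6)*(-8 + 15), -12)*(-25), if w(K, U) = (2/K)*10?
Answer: 250/21 ≈ 11.905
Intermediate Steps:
w(K, U) = 20/K
w((-12 + 6)*(-8 + 15), -12)*(-25) = (20/(((-12 + 6)*(-8 + 15))))*(-25) = (20/((-6*7)))*(-25) = (20/(-42))*(-25) = (20*(-1/42))*(-25) = -10/21*(-25) = 250/21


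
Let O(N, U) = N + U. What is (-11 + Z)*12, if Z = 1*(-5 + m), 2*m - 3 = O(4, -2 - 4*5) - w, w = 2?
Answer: -294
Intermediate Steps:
m = -17/2 (m = 3/2 + ((4 + (-2 - 4*5)) - 1*2)/2 = 3/2 + ((4 + (-2 - 20)) - 2)/2 = 3/2 + ((4 - 22) - 2)/2 = 3/2 + (-18 - 2)/2 = 3/2 + (½)*(-20) = 3/2 - 10 = -17/2 ≈ -8.5000)
Z = -27/2 (Z = 1*(-5 - 17/2) = 1*(-27/2) = -27/2 ≈ -13.500)
(-11 + Z)*12 = (-11 - 27/2)*12 = -49/2*12 = -294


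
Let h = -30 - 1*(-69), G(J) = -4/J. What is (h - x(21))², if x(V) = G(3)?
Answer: 14641/9 ≈ 1626.8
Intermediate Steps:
x(V) = -4/3
h = 39 (h = -30 + 69 = 39)
(h - x(21))² = (39 - 1*(-4/3))² = (39 + 4/3)² = (121/3)² = 14641/9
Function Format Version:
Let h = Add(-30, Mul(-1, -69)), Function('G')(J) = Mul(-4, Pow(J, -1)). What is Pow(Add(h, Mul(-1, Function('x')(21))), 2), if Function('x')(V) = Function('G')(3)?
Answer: Rational(14641, 9) ≈ 1626.8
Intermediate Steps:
Function('x')(V) = Rational(-4, 3) (Function('x')(V) = Mul(-4, Pow(3, -1)) = Mul(-4, Rational(1, 3)) = Rational(-4, 3))
h = 39 (h = Add(-30, 69) = 39)
Pow(Add(h, Mul(-1, Function('x')(21))), 2) = Pow(Add(39, Mul(-1, Rational(-4, 3))), 2) = Pow(Add(39, Rational(4, 3)), 2) = Pow(Rational(121, 3), 2) = Rational(14641, 9)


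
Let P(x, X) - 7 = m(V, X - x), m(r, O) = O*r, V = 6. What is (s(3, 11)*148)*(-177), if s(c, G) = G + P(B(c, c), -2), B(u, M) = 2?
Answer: 157176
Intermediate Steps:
P(x, X) = 7 - 6*x + 6*X (P(x, X) = 7 + (X - x)*6 = 7 + (-6*x + 6*X) = 7 - 6*x + 6*X)
s(c, G) = -17 + G (s(c, G) = G + (7 - 6*2 + 6*(-2)) = G + (7 - 12 - 12) = G - 17 = -17 + G)
(s(3, 11)*148)*(-177) = ((-17 + 11)*148)*(-177) = -6*148*(-177) = -888*(-177) = 157176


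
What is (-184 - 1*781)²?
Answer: 931225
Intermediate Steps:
(-184 - 1*781)² = (-184 - 781)² = (-965)² = 931225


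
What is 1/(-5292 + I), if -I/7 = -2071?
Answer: 1/9205 ≈ 0.00010864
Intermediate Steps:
I = 14497 (I = -7*(-2071) = 14497)
1/(-5292 + I) = 1/(-5292 + 14497) = 1/9205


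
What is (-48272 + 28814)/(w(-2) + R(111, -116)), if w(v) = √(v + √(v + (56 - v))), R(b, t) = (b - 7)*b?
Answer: -19458/(11544 + √(-2 + 2*√14)) ≈ -1.6852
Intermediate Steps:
R(b, t) = b*(-7 + b) (R(b, t) = (-7 + b)*b = b*(-7 + b))
w(v) = √(v + 2*√14) (w(v) = √(v + √56) = √(v + 2*√14))
(-48272 + 28814)/(w(-2) + R(111, -116)) = (-48272 + 28814)/(√(-2 + 2*√14) + 111*(-7 + 111)) = -19458/(√(-2 + 2*√14) + 111*104) = -19458/(√(-2 + 2*√14) + 11544) = -19458/(11544 + √(-2 + 2*√14))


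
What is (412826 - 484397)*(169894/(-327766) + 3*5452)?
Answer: -191837863534971/163883 ≈ -1.1706e+9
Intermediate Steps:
(412826 - 484397)*(169894/(-327766) + 3*5452) = -71571*(169894*(-1/327766) + 16356) = -71571*(-84947/163883 + 16356) = -71571*2680385401/163883 = -191837863534971/163883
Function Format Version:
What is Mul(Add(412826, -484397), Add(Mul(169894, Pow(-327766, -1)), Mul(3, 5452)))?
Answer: Rational(-191837863534971, 163883) ≈ -1.1706e+9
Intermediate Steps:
Mul(Add(412826, -484397), Add(Mul(169894, Pow(-327766, -1)), Mul(3, 5452))) = Mul(-71571, Add(Mul(169894, Rational(-1, 327766)), 16356)) = Mul(-71571, Add(Rational(-84947, 163883), 16356)) = Mul(-71571, Rational(2680385401, 163883)) = Rational(-191837863534971, 163883)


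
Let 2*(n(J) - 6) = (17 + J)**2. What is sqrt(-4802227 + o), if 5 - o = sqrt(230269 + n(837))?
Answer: sqrt(-4802222 - sqrt(594933)) ≈ 2191.6*I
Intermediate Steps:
n(J) = 6 + (17 + J)**2/2
o = 5 - sqrt(594933) (o = 5 - sqrt(230269 + (6 + (17 + 837)**2/2)) = 5 - sqrt(230269 + (6 + (1/2)*854**2)) = 5 - sqrt(230269 + (6 + (1/2)*729316)) = 5 - sqrt(230269 + (6 + 364658)) = 5 - sqrt(230269 + 364664) = 5 - sqrt(594933) ≈ -766.32)
sqrt(-4802227 + o) = sqrt(-4802227 + (5 - sqrt(594933))) = sqrt(-4802222 - sqrt(594933))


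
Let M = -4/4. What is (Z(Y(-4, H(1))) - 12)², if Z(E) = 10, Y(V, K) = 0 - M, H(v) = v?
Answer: 4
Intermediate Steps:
M = -1 (M = -4*¼ = -1)
Y(V, K) = 1 (Y(V, K) = 0 - 1*(-1) = 0 + 1 = 1)
(Z(Y(-4, H(1))) - 12)² = (10 - 12)² = (-2)² = 4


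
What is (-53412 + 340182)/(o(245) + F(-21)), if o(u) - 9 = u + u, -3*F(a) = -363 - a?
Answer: 286770/613 ≈ 467.81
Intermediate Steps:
F(a) = 121 + a/3 (F(a) = -(-363 - a)/3 = 121 + a/3)
o(u) = 9 + 2*u (o(u) = 9 + (u + u) = 9 + 2*u)
(-53412 + 340182)/(o(245) + F(-21)) = (-53412 + 340182)/((9 + 2*245) + (121 + (1/3)*(-21))) = 286770/((9 + 490) + (121 - 7)) = 286770/(499 + 114) = 286770/613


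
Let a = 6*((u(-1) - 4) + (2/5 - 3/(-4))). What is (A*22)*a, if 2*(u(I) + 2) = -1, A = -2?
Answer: 7062/5 ≈ 1412.4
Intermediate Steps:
u(I) = -5/2 (u(I) = -2 + (½)*(-1) = -2 - ½ = -5/2)
a = -321/10 (a = 6*((-5/2 - 4) + (2/5 - 3/(-4))) = 6*(-13/2 + (2*(⅕) - 3*(-¼))) = 6*(-13/2 + (⅖ + ¾)) = 6*(-13/2 + 23/20) = 6*(-107/20) = -321/10 ≈ -32.100)
(A*22)*a = -2*22*(-321/10) = -44*(-321/10) = 7062/5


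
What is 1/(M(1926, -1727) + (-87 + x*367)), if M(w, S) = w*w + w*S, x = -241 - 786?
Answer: 1/6278 ≈ 0.00015929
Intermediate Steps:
x = -1027
M(w, S) = w² + S*w
1/(M(1926, -1727) + (-87 + x*367)) = 1/(1926*(-1727 + 1926) + (-87 - 1027*367)) = 1/(1926*199 + (-87 - 376909)) = 1/(383274 - 376996) = 1/6278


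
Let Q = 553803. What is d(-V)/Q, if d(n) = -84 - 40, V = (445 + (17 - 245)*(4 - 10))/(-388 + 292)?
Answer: -124/553803 ≈ -0.00022391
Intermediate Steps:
V = -1813/96 (V = (445 - 228*(-6))/(-96) = (445 + 1368)*(-1/96) = 1813*(-1/96) = -1813/96 ≈ -18.885)
d(n) = -124
d(-V)/Q = -124/553803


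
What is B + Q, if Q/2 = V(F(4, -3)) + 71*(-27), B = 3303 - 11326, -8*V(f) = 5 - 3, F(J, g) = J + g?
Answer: -23715/2 ≈ -11858.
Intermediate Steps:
V(f) = -¼ (V(f) = -(5 - 3)/8 = -⅛*2 = -¼)
B = -8023
Q = -7669/2 (Q = 2*(-¼ + 71*(-27)) = 2*(-¼ - 1917) = 2*(-7669/4) = -7669/2 ≈ -3834.5)
B + Q = -8023 - 7669/2 = -23715/2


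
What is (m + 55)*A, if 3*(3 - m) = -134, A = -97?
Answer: -29876/3 ≈ -9958.7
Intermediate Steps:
m = 143/3 (m = 3 - ⅓*(-134) = 3 + 134/3 = 143/3 ≈ 47.667)
(m + 55)*A = (143/3 + 55)*(-97) = (308/3)*(-97) = -29876/3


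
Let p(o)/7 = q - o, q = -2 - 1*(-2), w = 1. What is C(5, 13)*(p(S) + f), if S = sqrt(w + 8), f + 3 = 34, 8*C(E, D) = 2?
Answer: 5/2 ≈ 2.5000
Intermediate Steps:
q = 0 (q = -2 + 2 = 0)
C(E, D) = 1/4 (C(E, D) = (1/8)*2 = 1/4)
f = 31 (f = -3 + 34 = 31)
S = 3 (S = sqrt(1 + 8) = sqrt(9) = 3)
p(o) = -7*o (p(o) = 7*(0 - o) = 7*(-o) = -7*o)
C(5, 13)*(p(S) + f) = (-7*3 + 31)/4 = (-21 + 31)/4 = (1/4)*10 = 5/2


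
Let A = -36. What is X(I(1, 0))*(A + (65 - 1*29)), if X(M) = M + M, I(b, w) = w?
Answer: 0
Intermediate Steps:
X(M) = 2*M
X(I(1, 0))*(A + (65 - 1*29)) = (2*0)*(-36 + (65 - 1*29)) = 0*(-36 + (65 - 29)) = 0*(-36 + 36) = 0*0 = 0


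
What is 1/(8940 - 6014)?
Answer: 1/2926 ≈ 0.00034176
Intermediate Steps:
1/(8940 - 6014) = 1/2926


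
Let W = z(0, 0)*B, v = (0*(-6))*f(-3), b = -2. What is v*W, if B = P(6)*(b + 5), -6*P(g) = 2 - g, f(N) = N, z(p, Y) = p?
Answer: 0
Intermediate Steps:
P(g) = -⅓ + g/6 (P(g) = -(2 - g)/6 = -⅓ + g/6)
B = 2 (B = (-⅓ + (⅙)*6)*(-2 + 5) = (-⅓ + 1)*3 = (⅔)*3 = 2)
v = 0 (v = (0*(-6))*(-3) = 0*(-3) = 0)
W = 0 (W = 0*2 = 0)
v*W = 0*0 = 0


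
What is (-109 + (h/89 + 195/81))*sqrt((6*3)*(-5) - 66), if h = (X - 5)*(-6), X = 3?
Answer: -511636*I*sqrt(39)/2403 ≈ -1329.7*I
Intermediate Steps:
h = 12 (h = (3 - 5)*(-6) = -2*(-6) = 12)
(-109 + (h/89 + 195/81))*sqrt((6*3)*(-5) - 66) = (-109 + (12/89 + 195/81))*sqrt((6*3)*(-5) - 66) = (-109 + (12*(1/89) + 195*(1/81)))*sqrt(18*(-5) - 66) = (-109 + (12/89 + 65/27))*sqrt(-90 - 66) = (-109 + 6109/2403)*sqrt(-156) = -511636*I*sqrt(39)/2403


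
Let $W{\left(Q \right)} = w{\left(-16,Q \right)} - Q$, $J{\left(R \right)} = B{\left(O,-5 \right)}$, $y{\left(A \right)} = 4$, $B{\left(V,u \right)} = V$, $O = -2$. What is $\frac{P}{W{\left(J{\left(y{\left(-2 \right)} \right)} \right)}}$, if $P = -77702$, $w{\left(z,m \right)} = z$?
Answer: $\frac{38851}{7} \approx 5550.1$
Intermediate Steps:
$J{\left(R \right)} = -2$
$W{\left(Q \right)} = -16 - Q$
$\frac{P}{W{\left(J{\left(y{\left(-2 \right)} \right)} \right)}} = - \frac{77702}{-16 - -2} = - \frac{77702}{-16 + 2} = - \frac{77702}{-14} = \left(-77702\right) \left(- \frac{1}{14}\right) = \frac{38851}{7}$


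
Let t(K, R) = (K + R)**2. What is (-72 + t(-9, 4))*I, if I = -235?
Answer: 11045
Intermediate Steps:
(-72 + t(-9, 4))*I = (-72 + (-9 + 4)**2)*(-235) = (-72 + (-5)**2)*(-235) = (-72 + 25)*(-235) = -47*(-235) = 11045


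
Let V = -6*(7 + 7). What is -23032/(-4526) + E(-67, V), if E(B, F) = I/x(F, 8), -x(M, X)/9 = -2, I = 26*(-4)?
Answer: -14032/20367 ≈ -0.68896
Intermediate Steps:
I = -104
x(M, X) = 18 (x(M, X) = -9*(-2) = 18)
V = -84 (V = -6*14 = -84)
E(B, F) = -52/9 (E(B, F) = -104/18 = -104*1/18 = -52/9)
-23032/(-4526) + E(-67, V) = -23032/(-4526) - 52/9 = -23032*(-1/4526) - 52/9 = 11516/2263 - 52/9 = -14032/20367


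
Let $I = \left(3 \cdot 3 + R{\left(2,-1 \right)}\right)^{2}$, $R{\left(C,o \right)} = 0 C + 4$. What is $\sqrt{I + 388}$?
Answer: $\sqrt{557} \approx 23.601$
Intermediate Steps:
$R{\left(C,o \right)} = 4$ ($R{\left(C,o \right)} = 0 + 4 = 4$)
$I = 169$ ($I = \left(3 \cdot 3 + 4\right)^{2} = \left(9 + 4\right)^{2} = 13^{2} = 169$)
$\sqrt{I + 388} = \sqrt{169 + 388} = \sqrt{557}$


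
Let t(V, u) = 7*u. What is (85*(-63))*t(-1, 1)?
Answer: -37485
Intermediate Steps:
(85*(-63))*t(-1, 1) = (85*(-63))*(7*1) = -5355*7 = -37485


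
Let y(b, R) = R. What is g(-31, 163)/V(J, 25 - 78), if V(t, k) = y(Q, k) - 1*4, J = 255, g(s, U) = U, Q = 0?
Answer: -163/57 ≈ -2.8596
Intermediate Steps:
V(t, k) = -4 + k (V(t, k) = k - 1*4 = k - 4 = -4 + k)
g(-31, 163)/V(J, 25 - 78) = 163/(-4 + (25 - 78)) = 163/(-4 - 53) = 163/(-57) = 163*(-1/57) = -163/57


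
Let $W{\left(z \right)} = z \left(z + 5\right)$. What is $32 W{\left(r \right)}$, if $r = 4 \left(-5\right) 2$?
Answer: $44800$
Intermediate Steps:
$r = -40$ ($r = \left(-20\right) 2 = -40$)
$W{\left(z \right)} = z \left(5 + z\right)$
$32 W{\left(r \right)} = 32 \left(- 40 \left(5 - 40\right)\right) = 32 \left(\left(-40\right) \left(-35\right)\right) = 32 \cdot 1400 = 44800$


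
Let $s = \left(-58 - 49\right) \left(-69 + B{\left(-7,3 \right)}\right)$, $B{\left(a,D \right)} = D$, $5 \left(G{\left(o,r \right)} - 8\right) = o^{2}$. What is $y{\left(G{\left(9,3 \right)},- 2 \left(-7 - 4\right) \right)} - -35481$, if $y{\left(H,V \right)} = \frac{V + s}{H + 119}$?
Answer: $\frac{6359954}{179} \approx 35531.0$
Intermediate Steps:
$G{\left(o,r \right)} = 8 + \frac{o^{2}}{5}$
$s = 7062$ ($s = \left(-58 - 49\right) \left(-69 + 3\right) = \left(-107\right) \left(-66\right) = 7062$)
$y{\left(H,V \right)} = \frac{7062 + V}{119 + H}$ ($y{\left(H,V \right)} = \frac{V + 7062}{H + 119} = \frac{7062 + V}{119 + H}$)
$y{\left(G{\left(9,3 \right)},- 2 \left(-7 - 4\right) \right)} - -35481 = \frac{7062 - 2 \left(-7 - 4\right)}{119 + \left(8 + \frac{9^{2}}{5}\right)} - -35481 = \frac{7062 - -22}{119 + \left(8 + \frac{1}{5} \cdot 81\right)} + 35481 = \frac{7062 + 22}{119 + \left(8 + \frac{81}{5}\right)} + 35481 = \frac{1}{119 + \frac{121}{5}} \cdot 7084 + 35481 = \frac{1}{\frac{716}{5}} \cdot 7084 + 35481 = \frac{5}{716} \cdot 7084 + 35481 = \frac{8855}{179} + 35481 = \frac{6359954}{179}$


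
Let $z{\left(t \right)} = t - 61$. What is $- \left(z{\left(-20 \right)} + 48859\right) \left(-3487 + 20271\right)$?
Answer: $-818689952$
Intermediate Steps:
$z{\left(t \right)} = -61 + t$ ($z{\left(t \right)} = t - 61 = -61 + t$)
$- \left(z{\left(-20 \right)} + 48859\right) \left(-3487 + 20271\right) = - \left(\left(-61 - 20\right) + 48859\right) \left(-3487 + 20271\right) = - \left(-81 + 48859\right) 16784 = - 48778 \cdot 16784 = \left(-1\right) 818689952 = -818689952$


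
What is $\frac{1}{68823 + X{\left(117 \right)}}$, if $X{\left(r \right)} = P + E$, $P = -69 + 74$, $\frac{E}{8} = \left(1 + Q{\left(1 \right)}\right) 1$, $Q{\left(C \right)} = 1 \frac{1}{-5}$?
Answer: $\frac{5}{344172} \approx 1.4528 \cdot 10^{-5}$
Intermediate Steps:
$Q{\left(C \right)} = - \frac{1}{5}$ ($Q{\left(C \right)} = 1 \left(- \frac{1}{5}\right) = - \frac{1}{5}$)
$E = \frac{32}{5}$ ($E = 8 \left(1 - \frac{1}{5}\right) 1 = 8 \cdot \frac{4}{5} \cdot 1 = 8 \cdot \frac{4}{5} = \frac{32}{5} \approx 6.4$)
$P = 5$
$X{\left(r \right)} = \frac{57}{5}$ ($X{\left(r \right)} = 5 + \frac{32}{5} = \frac{57}{5}$)
$\frac{1}{68823 + X{\left(117 \right)}} = \frac{1}{68823 + \frac{57}{5}} = \frac{1}{\frac{344172}{5}} = \frac{5}{344172}$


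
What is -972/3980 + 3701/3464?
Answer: 2840743/3446680 ≈ 0.82420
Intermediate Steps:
-972/3980 + 3701/3464 = -972*1/3980 + 3701*(1/3464) = -243/995 + 3701/3464 = 2840743/3446680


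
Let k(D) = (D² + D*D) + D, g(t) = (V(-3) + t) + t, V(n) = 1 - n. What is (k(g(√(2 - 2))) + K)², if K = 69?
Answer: 11025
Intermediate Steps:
g(t) = 4 + 2*t (g(t) = ((1 - 1*(-3)) + t) + t = ((1 + 3) + t) + t = (4 + t) + t = 4 + 2*t)
k(D) = D + 2*D² (k(D) = (D² + D²) + D = 2*D² + D = D + 2*D²)
(k(g(√(2 - 2))) + K)² = ((4 + 2*√(2 - 2))*(1 + 2*(4 + 2*√(2 - 2))) + 69)² = ((4 + 2*√0)*(1 + 2*(4 + 2*√0)) + 69)² = ((4 + 2*0)*(1 + 2*(4 + 2*0)) + 69)² = ((4 + 0)*(1 + 2*(4 + 0)) + 69)² = (4*(1 + 2*4) + 69)² = (4*(1 + 8) + 69)² = (4*9 + 69)² = (36 + 69)² = 105² = 11025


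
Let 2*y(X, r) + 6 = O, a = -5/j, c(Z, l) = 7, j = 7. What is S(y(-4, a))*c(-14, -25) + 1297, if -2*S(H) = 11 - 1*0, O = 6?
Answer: 2517/2 ≈ 1258.5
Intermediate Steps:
a = -5/7 ≈ -0.71429
y(X, r) = 0 (y(X, r) = -3 + (1/2)*6 = -3 + 3 = 0)
S(H) = -11/2 (S(H) = -(11 - 1*0)/2 = -(11 + 0)/2 = -1/2*11 = -11/2)
S(y(-4, a))*c(-14, -25) + 1297 = -11/2*7 + 1297 = -77/2 + 1297 = 2517/2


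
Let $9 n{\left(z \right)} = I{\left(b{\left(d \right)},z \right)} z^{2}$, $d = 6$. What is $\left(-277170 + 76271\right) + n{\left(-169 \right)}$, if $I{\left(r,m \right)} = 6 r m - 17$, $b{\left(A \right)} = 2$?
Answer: $- \frac{60215336}{9} \approx -6.6906 \cdot 10^{6}$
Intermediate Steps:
$I{\left(r,m \right)} = -17 + 6 m r$ ($I{\left(r,m \right)} = 6 m r - 17 = -17 + 6 m r$)
$n{\left(z \right)} = \frac{z^{2} \left(-17 + 12 z\right)}{9}$ ($n{\left(z \right)} = \frac{\left(-17 + 6 z 2\right) z^{2}}{9} = \frac{\left(-17 + 12 z\right) z^{2}}{9} = \frac{z^{2} \left(-17 + 12 z\right)}{9}$)
$\left(-277170 + 76271\right) + n{\left(-169 \right)} = \left(-277170 + 76271\right) + \frac{\left(-169\right)^{2} \left(-17 + 12 \left(-169\right)\right)}{9} = -200899 + \frac{1}{9} \cdot 28561 \left(-17 - 2028\right) = -200899 + \frac{1}{9} \cdot 28561 \left(-2045\right) = -200899 - \frac{58407245}{9} = - \frac{60215336}{9}$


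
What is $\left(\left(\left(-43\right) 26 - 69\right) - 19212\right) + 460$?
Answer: $-19939$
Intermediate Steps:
$\left(\left(\left(-43\right) 26 - 69\right) - 19212\right) + 460 = \left(\left(-1118 - 69\right) - 19212\right) + 460 = \left(-1187 - 19212\right) + 460 = -20399 + 460 = -19939$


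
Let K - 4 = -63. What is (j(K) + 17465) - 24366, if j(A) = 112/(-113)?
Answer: -779925/113 ≈ -6902.0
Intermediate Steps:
K = -59 (K = 4 - 63 = -59)
j(A) = -112/113 (j(A) = 112*(-1/113) = -112/113)
(j(K) + 17465) - 24366 = (-112/113 + 17465) - 24366 = 1973433/113 - 24366 = -779925/113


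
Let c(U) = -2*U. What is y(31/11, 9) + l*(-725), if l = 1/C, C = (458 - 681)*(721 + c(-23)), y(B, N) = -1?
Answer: -170316/171041 ≈ -0.99576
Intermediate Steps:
C = -171041 (C = (458 - 681)*(721 - 2*(-23)) = -223*(721 + 46) = -223*767 = -171041)
l = -1/171041 (l = 1/(-171041) = -1/171041 ≈ -5.8466e-6)
y(31/11, 9) + l*(-725) = -1 - 1/171041*(-725) = -1 + 725/171041 = -170316/171041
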